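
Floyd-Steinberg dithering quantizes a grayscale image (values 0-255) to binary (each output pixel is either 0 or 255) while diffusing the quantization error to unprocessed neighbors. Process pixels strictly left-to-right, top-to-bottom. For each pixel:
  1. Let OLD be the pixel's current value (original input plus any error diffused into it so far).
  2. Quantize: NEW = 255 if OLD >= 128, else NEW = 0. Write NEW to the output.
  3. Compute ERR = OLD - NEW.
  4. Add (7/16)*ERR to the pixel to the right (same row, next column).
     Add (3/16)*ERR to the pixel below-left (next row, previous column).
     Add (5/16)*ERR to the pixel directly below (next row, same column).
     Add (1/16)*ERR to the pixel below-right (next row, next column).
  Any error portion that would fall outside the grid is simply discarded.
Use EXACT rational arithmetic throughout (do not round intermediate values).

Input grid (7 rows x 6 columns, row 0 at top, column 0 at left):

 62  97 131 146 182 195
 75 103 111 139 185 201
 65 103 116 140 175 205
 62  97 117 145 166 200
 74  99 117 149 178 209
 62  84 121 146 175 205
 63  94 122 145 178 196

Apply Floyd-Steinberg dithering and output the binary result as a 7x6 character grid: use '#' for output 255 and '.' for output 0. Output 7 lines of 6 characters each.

Answer: ..#.##
.#.###
.#.#.#
..#.##
.#.#.#
..#.##
.#.###

Derivation:
(0,0): OLD=62 → NEW=0, ERR=62
(0,1): OLD=993/8 → NEW=0, ERR=993/8
(0,2): OLD=23719/128 → NEW=255, ERR=-8921/128
(0,3): OLD=236561/2048 → NEW=0, ERR=236561/2048
(0,4): OLD=7619703/32768 → NEW=255, ERR=-736137/32768
(0,5): OLD=97083201/524288 → NEW=255, ERR=-36610239/524288
(1,0): OLD=15059/128 → NEW=0, ERR=15059/128
(1,1): OLD=188485/1024 → NEW=255, ERR=-72635/1024
(1,2): OLD=2870569/32768 → NEW=0, ERR=2870569/32768
(1,3): OLD=26850677/131072 → NEW=255, ERR=-6572683/131072
(1,4): OLD=1259695295/8388608 → NEW=255, ERR=-879399745/8388608
(1,5): OLD=17704694921/134217728 → NEW=255, ERR=-16520825719/134217728
(2,0): OLD=1449415/16384 → NEW=0, ERR=1449415/16384
(2,1): OLD=75138685/524288 → NEW=255, ERR=-58554755/524288
(2,2): OLD=676779447/8388608 → NEW=0, ERR=676779447/8388608
(2,3): OLD=9760672959/67108864 → NEW=255, ERR=-7352087361/67108864
(2,4): OLD=146235531197/2147483648 → NEW=0, ERR=146235531197/2147483648
(2,5): OLD=6520602691579/34359738368 → NEW=255, ERR=-2241130592261/34359738368
(3,0): OLD=576335831/8388608 → NEW=0, ERR=576335831/8388608
(3,1): OLD=7570764427/67108864 → NEW=0, ERR=7570764427/67108864
(3,2): OLD=88071525777/536870912 → NEW=255, ERR=-48830556783/536870912
(3,3): OLD=3050534627699/34359738368 → NEW=0, ERR=3050534627699/34359738368
(3,4): OLD=56912194744723/274877906944 → NEW=255, ERR=-13181671525997/274877906944
(3,5): OLD=716410525841597/4398046511104 → NEW=255, ERR=-405091334489923/4398046511104
(4,0): OLD=125222621497/1073741824 → NEW=0, ERR=125222621497/1073741824
(4,1): OLD=2963814199525/17179869184 → NEW=255, ERR=-1417052442395/17179869184
(4,2): OLD=41884753130527/549755813888 → NEW=0, ERR=41884753130527/549755813888
(4,3): OLD=1718761383136827/8796093022208 → NEW=255, ERR=-524242337526213/8796093022208
(4,4): OLD=17622897978156779/140737488355328 → NEW=0, ERR=17622897978156779/140737488355328
(4,5): OLD=522422817567616141/2251799813685248 → NEW=255, ERR=-51786134922122099/2251799813685248
(5,0): OLD=22809082623103/274877906944 → NEW=0, ERR=22809082623103/274877906944
(5,1): OLD=1021238821403759/8796093022208 → NEW=0, ERR=1021238821403759/8796093022208
(5,2): OLD=12615215114089141/70368744177664 → NEW=255, ERR=-5328814651215179/70368744177664
(5,3): OLD=275811171414821911/2251799813685248 → NEW=0, ERR=275811171414821911/2251799813685248
(5,4): OLD=1169498134162739159/4503599627370496 → NEW=255, ERR=21080229183262679/4503599627370496
(5,5): OLD=14965439768137861571/72057594037927936 → NEW=255, ERR=-3409246711533762109/72057594037927936
(6,0): OLD=15579631450293421/140737488355328 → NEW=0, ERR=15579631450293421/140737488355328
(6,1): OLD=382131070746505641/2251799813685248 → NEW=255, ERR=-192077881743232599/2251799813685248
(6,2): OLD=821807093110093825/9007199254740992 → NEW=0, ERR=821807093110093825/9007199254740992
(6,3): OLD=31609968450810229597/144115188075855872 → NEW=255, ERR=-5139404508533017763/144115188075855872
(6,4): OLD=375033495450974457405/2305843009213693952 → NEW=255, ERR=-212956471898517500355/2305843009213693952
(6,5): OLD=5205741977100950285195/36893488147419103232 → NEW=255, ERR=-4202097500490921038965/36893488147419103232
Row 0: ..#.##
Row 1: .#.###
Row 2: .#.#.#
Row 3: ..#.##
Row 4: .#.#.#
Row 5: ..#.##
Row 6: .#.###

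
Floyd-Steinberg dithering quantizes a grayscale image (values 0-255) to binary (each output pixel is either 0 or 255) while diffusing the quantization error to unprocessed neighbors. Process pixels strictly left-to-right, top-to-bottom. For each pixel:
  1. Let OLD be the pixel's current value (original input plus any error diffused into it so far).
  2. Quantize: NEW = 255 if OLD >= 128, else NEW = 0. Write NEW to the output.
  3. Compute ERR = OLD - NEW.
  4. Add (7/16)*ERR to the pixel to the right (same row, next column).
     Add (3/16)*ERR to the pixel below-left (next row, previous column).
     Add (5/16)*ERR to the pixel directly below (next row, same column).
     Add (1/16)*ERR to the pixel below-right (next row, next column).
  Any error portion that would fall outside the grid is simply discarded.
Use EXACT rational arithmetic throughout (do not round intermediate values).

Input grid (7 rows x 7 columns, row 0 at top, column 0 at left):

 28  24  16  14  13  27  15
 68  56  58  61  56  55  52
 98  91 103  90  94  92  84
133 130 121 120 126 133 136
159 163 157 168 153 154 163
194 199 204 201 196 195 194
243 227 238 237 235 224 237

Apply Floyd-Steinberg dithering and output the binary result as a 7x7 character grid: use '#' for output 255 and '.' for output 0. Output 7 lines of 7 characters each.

(0,0): OLD=28 → NEW=0, ERR=28
(0,1): OLD=145/4 → NEW=0, ERR=145/4
(0,2): OLD=2039/64 → NEW=0, ERR=2039/64
(0,3): OLD=28609/1024 → NEW=0, ERR=28609/1024
(0,4): OLD=413255/16384 → NEW=0, ERR=413255/16384
(0,5): OLD=9970673/262144 → NEW=0, ERR=9970673/262144
(0,6): OLD=132709271/4194304 → NEW=0, ERR=132709271/4194304
(1,0): OLD=5347/64 → NEW=0, ERR=5347/64
(1,1): OLD=57141/512 → NEW=0, ERR=57141/512
(1,2): OLD=2036313/16384 → NEW=0, ERR=2036313/16384
(1,3): OLD=8573861/65536 → NEW=255, ERR=-8137819/65536
(1,4): OLD=77318415/4194304 → NEW=0, ERR=77318415/4194304
(1,5): OLD=2766895679/33554432 → NEW=0, ERR=2766895679/33554432
(1,6): OLD=53870174161/536870912 → NEW=0, ERR=53870174161/536870912
(2,0): OLD=1188119/8192 → NEW=255, ERR=-900841/8192
(2,1): OLD=27863661/262144 → NEW=0, ERR=27863661/262144
(2,2): OLD=721566343/4194304 → NEW=255, ERR=-347981177/4194304
(2,3): OLD=876539407/33554432 → NEW=0, ERR=876539407/33554432
(2,4): OLD=31914250943/268435456 → NEW=0, ERR=31914250943/268435456
(2,5): OLD=1629932429589/8589934592 → NEW=255, ERR=-560500891371/8589934592
(2,6): OLD=12639305078755/137438953472 → NEW=0, ERR=12639305078755/137438953472
(3,0): OLD=497298855/4194304 → NEW=0, ERR=497298855/4194304
(3,1): OLD=6464581531/33554432 → NEW=255, ERR=-2091798629/33554432
(3,2): OLD=21297854849/268435456 → NEW=0, ERR=21297854849/268435456
(3,3): OLD=193253648311/1073741824 → NEW=255, ERR=-80550516809/1073741824
(3,4): OLD=16455650761127/137438953472 → NEW=0, ERR=16455650761127/137438953472
(3,5): OLD=208538794362853/1099511627776 → NEW=255, ERR=-71836670720027/1099511627776
(3,6): OLD=2323508696055099/17592186044416 → NEW=255, ERR=-2162498745270981/17592186044416
(4,0): OLD=98979033321/536870912 → NEW=255, ERR=-37923049239/536870912
(4,1): OLD=1158795486037/8589934592 → NEW=255, ERR=-1031637834923/8589934592
(4,2): OLD=15295394774043/137438953472 → NEW=0, ERR=15295394774043/137438953472
(4,3): OLD=242611396779673/1099511627776 → NEW=255, ERR=-37764068303207/1099511627776
(4,4): OLD=1393744137872891/8796093022208 → NEW=255, ERR=-849259582790149/8796093022208
(4,5): OLD=21329405658388091/281474976710656 → NEW=0, ERR=21329405658388091/281474976710656
(4,6): OLD=692002491544102093/4503599627370496 → NEW=255, ERR=-456415413435374387/4503599627370496
(5,0): OLD=20534399529679/137438953472 → NEW=255, ERR=-14512533605681/137438953472
(5,1): OLD=144832374769093/1099511627776 → NEW=255, ERR=-135543090313787/1099511627776
(5,2): OLD=1503239132023155/8796093022208 → NEW=255, ERR=-739764588639885/8796093022208
(5,3): OLD=10015223411990879/70368744177664 → NEW=255, ERR=-7928806353313441/70368744177664
(5,4): OLD=579138031314960309/4503599627370496 → NEW=255, ERR=-569279873664516171/4503599627370496
(5,5): OLD=4984278513860351077/36028797018963968 → NEW=255, ERR=-4203064725975460763/36028797018963968
(5,6): OLD=66885480251894631499/576460752303423488 → NEW=0, ERR=66885480251894631499/576460752303423488
(6,0): OLD=3287770593624487/17592186044416 → NEW=255, ERR=-1198236847701593/17592186044416
(6,1): OLD=38367522720938323/281474976710656 → NEW=255, ERR=-33408596340278957/281474976710656
(6,2): OLD=589789495389752985/4503599627370496 → NEW=255, ERR=-558628409589723495/4503599627370496
(6,3): OLD=4271716898211692807/36028797018963968 → NEW=0, ERR=4271716898211692807/36028797018963968
(6,4): OLD=15741294637672857301/72057594037927936 → NEW=255, ERR=-2633391841998766379/72057594037927936
(6,5): OLD=1710108831952127827337/9223372036854775808 → NEW=255, ERR=-641851037445840003703/9223372036854775808
(6,6): OLD=34756923351934282402607/147573952589676412928 → NEW=255, ERR=-2874434558433202894033/147573952589676412928
Row 0: .......
Row 1: ...#...
Row 2: #.#..#.
Row 3: .#.#.##
Row 4: ##.##.#
Row 5: ######.
Row 6: ###.###

Answer: .......
...#...
#.#..#.
.#.#.##
##.##.#
######.
###.###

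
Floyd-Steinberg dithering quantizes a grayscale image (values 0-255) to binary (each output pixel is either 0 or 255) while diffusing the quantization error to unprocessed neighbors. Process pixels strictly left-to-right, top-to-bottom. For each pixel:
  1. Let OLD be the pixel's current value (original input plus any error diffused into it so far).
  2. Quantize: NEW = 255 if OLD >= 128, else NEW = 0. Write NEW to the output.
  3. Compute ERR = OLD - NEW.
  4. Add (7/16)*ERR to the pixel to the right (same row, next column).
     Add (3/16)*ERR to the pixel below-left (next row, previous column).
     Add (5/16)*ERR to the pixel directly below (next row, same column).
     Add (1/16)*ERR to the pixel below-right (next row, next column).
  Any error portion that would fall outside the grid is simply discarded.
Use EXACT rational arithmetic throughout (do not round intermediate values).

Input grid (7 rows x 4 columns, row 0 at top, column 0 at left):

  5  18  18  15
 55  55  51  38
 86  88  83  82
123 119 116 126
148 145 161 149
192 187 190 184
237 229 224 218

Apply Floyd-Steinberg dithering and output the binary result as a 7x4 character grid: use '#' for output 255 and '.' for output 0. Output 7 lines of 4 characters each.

Answer: ....
....
.#.#
#.#.
#.##
##.#
####

Derivation:
(0,0): OLD=5 → NEW=0, ERR=5
(0,1): OLD=323/16 → NEW=0, ERR=323/16
(0,2): OLD=6869/256 → NEW=0, ERR=6869/256
(0,3): OLD=109523/4096 → NEW=0, ERR=109523/4096
(1,0): OLD=15449/256 → NEW=0, ERR=15449/256
(1,1): OLD=190575/2048 → NEW=0, ERR=190575/2048
(1,2): OLD=6971163/65536 → NEW=0, ERR=6971163/65536
(1,3): OLD=99164333/1048576 → NEW=0, ERR=99164333/1048576
(2,0): OLD=4007733/32768 → NEW=0, ERR=4007733/32768
(2,1): OLD=203743383/1048576 → NEW=255, ERR=-63643497/1048576
(2,2): OLD=237470611/2097152 → NEW=0, ERR=237470611/2097152
(2,3): OLD=5628478247/33554432 → NEW=255, ERR=-2927901913/33554432
(3,0): OLD=2513904357/16777216 → NEW=255, ERR=-1764285723/16777216
(3,1): OLD=22253593403/268435456 → NEW=0, ERR=22253593403/268435456
(3,2): OLD=719410170053/4294967296 → NEW=255, ERR=-375806490427/4294967296
(3,3): OLD=4640491222755/68719476736 → NEW=0, ERR=4640491222755/68719476736
(4,0): OLD=561273082177/4294967296 → NEW=255, ERR=-533943578303/4294967296
(4,1): OLD=3213964967235/34359738368 → NEW=0, ERR=3213964967235/34359738368
(4,2): OLD=211570755958499/1099511627776 → NEW=255, ERR=-68804709124381/1099511627776
(4,3): OLD=2414635593018405/17592186044416 → NEW=255, ERR=-2071371848307675/17592186044416
(5,0): OLD=93837268036081/549755813888 → NEW=255, ERR=-46350464505359/549755813888
(5,1): OLD=2811962998569655/17592186044416 → NEW=255, ERR=-1674044442756425/17592186044416
(5,2): OLD=990281008252515/8796093022208 → NEW=0, ERR=990281008252515/8796093022208
(5,3): OLD=54197595242767443/281474976710656 → NEW=255, ERR=-17578523818449837/281474976710656
(6,0): OLD=54271361831298757/281474976710656 → NEW=255, ERR=-17504757229918523/281474976710656
(6,1): OLD=846202997603397555/4503599627370496 → NEW=255, ERR=-302214907376078925/4503599627370496
(6,2): OLD=15288191573358506613/72057594037927936 → NEW=255, ERR=-3086494906313117067/72057594037927936
(6,3): OLD=215343295192089632819/1152921504606846976 → NEW=255, ERR=-78651688482656346061/1152921504606846976
Row 0: ....
Row 1: ....
Row 2: .#.#
Row 3: #.#.
Row 4: #.##
Row 5: ##.#
Row 6: ####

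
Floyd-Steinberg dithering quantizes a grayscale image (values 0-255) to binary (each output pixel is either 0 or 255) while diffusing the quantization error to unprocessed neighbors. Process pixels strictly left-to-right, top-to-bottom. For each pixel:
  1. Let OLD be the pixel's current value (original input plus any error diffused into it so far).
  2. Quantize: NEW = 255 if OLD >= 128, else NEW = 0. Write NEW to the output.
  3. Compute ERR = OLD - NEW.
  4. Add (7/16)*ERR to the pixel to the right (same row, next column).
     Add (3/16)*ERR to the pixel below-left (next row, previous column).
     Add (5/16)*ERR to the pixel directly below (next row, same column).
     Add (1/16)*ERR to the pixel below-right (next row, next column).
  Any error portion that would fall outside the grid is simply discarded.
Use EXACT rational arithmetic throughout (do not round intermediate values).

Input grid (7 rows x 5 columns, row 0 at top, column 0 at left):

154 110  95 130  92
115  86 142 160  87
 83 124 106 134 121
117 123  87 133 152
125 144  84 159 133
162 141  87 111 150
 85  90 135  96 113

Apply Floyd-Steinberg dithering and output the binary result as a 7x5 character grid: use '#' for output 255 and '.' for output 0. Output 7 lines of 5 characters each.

Answer: #..#.
.##.#
..#.#
#..#.
.#.##
##..#
..#.#

Derivation:
(0,0): OLD=154 → NEW=255, ERR=-101
(0,1): OLD=1053/16 → NEW=0, ERR=1053/16
(0,2): OLD=31691/256 → NEW=0, ERR=31691/256
(0,3): OLD=754317/4096 → NEW=255, ERR=-290163/4096
(0,4): OLD=3998171/65536 → NEW=0, ERR=3998171/65536
(1,0): OLD=24519/256 → NEW=0, ERR=24519/256
(1,1): OLD=338673/2048 → NEW=255, ERR=-183567/2048
(1,2): OLD=8670533/65536 → NEW=255, ERR=-8041147/65536
(1,3): OLD=27094625/262144 → NEW=0, ERR=27094625/262144
(1,4): OLD=615959811/4194304 → NEW=255, ERR=-453587709/4194304
(2,0): OLD=3149803/32768 → NEW=0, ERR=3149803/32768
(2,1): OLD=126903369/1048576 → NEW=0, ERR=126903369/1048576
(2,2): OLD=2254565915/16777216 → NEW=255, ERR=-2023624165/16777216
(2,3): OLD=22973675809/268435456 → NEW=0, ERR=22973675809/268435456
(2,4): OLD=563103602599/4294967296 → NEW=255, ERR=-532113057881/4294967296
(3,0): OLD=2847612859/16777216 → NEW=255, ERR=-1430577221/16777216
(3,1): OLD=14348808351/134217728 → NEW=0, ERR=14348808351/134217728
(3,2): OLD=514063828357/4294967296 → NEW=0, ERR=514063828357/4294967296
(3,3): OLD=1557705538653/8589934592 → NEW=255, ERR=-632727782307/8589934592
(3,4): OLD=11875653498673/137438953472 → NEW=0, ERR=11875653498673/137438953472
(4,0): OLD=254258792213/2147483648 → NEW=0, ERR=254258792213/2147483648
(4,1): OLD=16927000793621/68719476736 → NEW=255, ERR=-596465774059/68719476736
(4,2): OLD=121469945683675/1099511627776 → NEW=0, ERR=121469945683675/1099511627776
(4,3): OLD=3659117444198933/17592186044416 → NEW=255, ERR=-826889997127147/17592186044416
(4,4): OLD=37952533663613203/281474976710656 → NEW=255, ERR=-33823585397604077/281474976710656
(5,0): OLD=217012893131615/1099511627776 → NEW=255, ERR=-63362571951265/1099511627776
(5,1): OLD=1241916652671581/8796093022208 → NEW=255, ERR=-1001087067991459/8796093022208
(5,2): OLD=17557334447100101/281474976710656 → NEW=0, ERR=17557334447100101/281474976710656
(5,3): OLD=121568812474965643/1125899906842624 → NEW=0, ERR=121568812474965643/1125899906842624
(5,4): OLD=2823748795978838153/18014398509481984 → NEW=255, ERR=-1769922823939067767/18014398509481984
(6,0): OLD=6424922428177903/140737488355328 → NEW=0, ERR=6424922428177903/140737488355328
(6,1): OLD=371550134500978305/4503599627370496 → NEW=0, ERR=371550134500978305/4503599627370496
(6,2): OLD=14679482063283088283/72057594037927936 → NEW=255, ERR=-3695204416388535397/72057594037927936
(6,3): OLD=106971657250715380329/1152921504606846976 → NEW=0, ERR=106971657250715380329/1152921504606846976
(6,4): OLD=2391394841398050127903/18446744073709551616 → NEW=255, ERR=-2312524897397885534177/18446744073709551616
Row 0: #..#.
Row 1: .##.#
Row 2: ..#.#
Row 3: #..#.
Row 4: .#.##
Row 5: ##..#
Row 6: ..#.#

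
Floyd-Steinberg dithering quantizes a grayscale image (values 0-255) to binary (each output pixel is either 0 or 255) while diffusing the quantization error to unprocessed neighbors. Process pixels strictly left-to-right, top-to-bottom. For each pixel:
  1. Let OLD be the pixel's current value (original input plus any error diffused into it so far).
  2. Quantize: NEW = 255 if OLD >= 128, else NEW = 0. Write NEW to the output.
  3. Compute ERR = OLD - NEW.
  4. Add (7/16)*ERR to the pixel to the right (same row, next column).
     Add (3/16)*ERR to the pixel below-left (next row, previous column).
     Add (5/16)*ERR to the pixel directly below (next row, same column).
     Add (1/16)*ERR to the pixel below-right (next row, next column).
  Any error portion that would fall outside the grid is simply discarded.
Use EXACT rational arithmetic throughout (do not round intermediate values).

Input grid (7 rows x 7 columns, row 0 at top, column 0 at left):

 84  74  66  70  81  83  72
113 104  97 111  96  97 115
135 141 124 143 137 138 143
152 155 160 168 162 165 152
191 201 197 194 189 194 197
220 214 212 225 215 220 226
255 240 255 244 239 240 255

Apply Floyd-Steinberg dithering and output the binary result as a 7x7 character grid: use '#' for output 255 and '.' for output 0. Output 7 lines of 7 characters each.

(0,0): OLD=84 → NEW=0, ERR=84
(0,1): OLD=443/4 → NEW=0, ERR=443/4
(0,2): OLD=7325/64 → NEW=0, ERR=7325/64
(0,3): OLD=122955/1024 → NEW=0, ERR=122955/1024
(0,4): OLD=2187789/16384 → NEW=255, ERR=-1990131/16384
(0,5): OLD=7827035/262144 → NEW=0, ERR=7827035/262144
(0,6): OLD=356779133/4194304 → NEW=0, ERR=356779133/4194304
(1,0): OLD=10241/64 → NEW=255, ERR=-6079/64
(1,1): OLD=63367/512 → NEW=0, ERR=63367/512
(1,2): OLD=3544659/16384 → NEW=255, ERR=-633261/16384
(1,3): OLD=7601591/65536 → NEW=0, ERR=7601591/65536
(1,4): OLD=511244837/4194304 → NEW=0, ERR=511244837/4194304
(1,5): OLD=5637650165/33554432 → NEW=255, ERR=-2918729995/33554432
(1,6): OLD=56582070715/536870912 → NEW=0, ERR=56582070715/536870912
(2,0): OLD=1052861/8192 → NEW=255, ERR=-1036099/8192
(2,1): OLD=29139631/262144 → NEW=0, ERR=29139631/262144
(2,2): OLD=797073229/4194304 → NEW=255, ERR=-272474291/4194304
(2,3): OLD=5746688165/33554432 → NEW=255, ERR=-2809691995/33554432
(2,4): OLD=34734544533/268435456 → NEW=255, ERR=-33716496747/268435456
(2,5): OLD=715067170919/8589934592 → NEW=0, ERR=715067170919/8589934592
(2,6): OLD=28438611321409/137438953472 → NEW=255, ERR=-6608321813951/137438953472
(3,0): OLD=559177261/4194304 → NEW=255, ERR=-510370259/4194304
(3,1): OLD=3906273513/33554432 → NEW=0, ERR=3906273513/33554432
(3,2): OLD=48822542827/268435456 → NEW=255, ERR=-19628498453/268435456
(3,3): OLD=88294872973/1073741824 → NEW=0, ERR=88294872973/1073741824
(3,4): OLD=23240904231469/137438953472 → NEW=255, ERR=-11806028903891/137438953472
(3,5): OLD=150157098368023/1099511627776 → NEW=255, ERR=-130218366714857/1099511627776
(3,6): OLD=1589679437066825/17592186044416 → NEW=0, ERR=1589679437066825/17592186044416
(4,0): OLD=93846354371/536870912 → NEW=255, ERR=-43055728189/536870912
(4,1): OLD=1554590252839/8589934592 → NEW=255, ERR=-635843068121/8589934592
(4,2): OLD=22603095575337/137438953472 → NEW=255, ERR=-12443837560023/137438953472
(4,3): OLD=175272244720019/1099511627776 → NEW=255, ERR=-105103220362861/1099511627776
(4,4): OLD=908359156739369/8796093022208 → NEW=0, ERR=908359156739369/8796093022208
(4,5): OLD=60163570950532297/281474976710656 → NEW=255, ERR=-11612548110684983/281474976710656
(4,6): OLD=899759742903535439/4503599627370496 → NEW=255, ERR=-248658162075941041/4503599627370496
(5,0): OLD=24884582304357/137438953472 → NEW=255, ERR=-10162350831003/137438953472
(5,1): OLD=150116648162487/1099511627776 → NEW=255, ERR=-130258816920393/1099511627776
(5,2): OLD=961640323382225/8796093022208 → NEW=0, ERR=961640323382225/8796093022208
(5,3): OLD=18060980097743285/70368744177664 → NEW=255, ERR=116950332438965/70368744177664
(5,4): OLD=1055141925526299335/4503599627370496 → NEW=255, ERR=-93275979453177145/4503599627370496
(5,5): OLD=6994920192669920535/36028797018963968 → NEW=255, ERR=-2192423047165891305/36028797018963968
(5,6): OLD=103500436049207149689/576460752303423488 → NEW=255, ERR=-43497055788165839751/576460752303423488
(6,0): OLD=3688736957324781/17592186044416 → NEW=255, ERR=-797270484001299/17592186044416
(6,1): OLD=56021456702841873/281474976710656 → NEW=255, ERR=-15754662358375407/281474976710656
(6,2): OLD=1160054867069651603/4503599627370496 → NEW=255, ERR=11636962090175123/4503599627370496
(6,3): OLD=8956733846739139405/36028797018963968 → NEW=255, ERR=-230609393096672435/36028797018963968
(6,4): OLD=15738928037428187119/72057594037927936 → NEW=255, ERR=-2635758442243436561/72057594037927936
(6,5): OLD=1748182479571738248291/9223372036854775808 → NEW=255, ERR=-603777389826229582749/9223372036854775808
(6,6): OLD=29363891418456142863237/147573952589676412928 → NEW=255, ERR=-8267466491911342433403/147573952589676412928
Row 0: ....#..
Row 1: #.#..#.
Row 2: #.###.#
Row 3: #.#.##.
Row 4: ####.##
Row 5: ##.####
Row 6: #######

Answer: ....#..
#.#..#.
#.###.#
#.#.##.
####.##
##.####
#######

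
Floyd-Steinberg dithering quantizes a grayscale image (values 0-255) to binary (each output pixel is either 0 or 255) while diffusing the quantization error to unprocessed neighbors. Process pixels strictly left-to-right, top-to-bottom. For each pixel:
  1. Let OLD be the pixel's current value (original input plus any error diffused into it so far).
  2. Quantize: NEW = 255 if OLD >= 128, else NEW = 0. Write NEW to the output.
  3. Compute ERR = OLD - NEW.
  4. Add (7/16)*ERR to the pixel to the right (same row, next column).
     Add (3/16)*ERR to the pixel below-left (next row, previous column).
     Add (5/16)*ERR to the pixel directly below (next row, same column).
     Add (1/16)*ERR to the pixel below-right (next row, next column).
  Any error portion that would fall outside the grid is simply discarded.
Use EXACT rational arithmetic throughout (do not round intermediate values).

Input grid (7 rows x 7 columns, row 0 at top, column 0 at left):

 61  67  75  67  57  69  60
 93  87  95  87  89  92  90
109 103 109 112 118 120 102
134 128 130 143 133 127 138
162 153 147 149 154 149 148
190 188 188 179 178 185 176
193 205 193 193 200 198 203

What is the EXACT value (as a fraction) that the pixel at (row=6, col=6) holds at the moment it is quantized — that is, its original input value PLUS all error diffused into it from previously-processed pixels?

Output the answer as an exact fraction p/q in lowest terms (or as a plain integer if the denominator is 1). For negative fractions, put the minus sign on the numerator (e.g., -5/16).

(0,0): OLD=61 → NEW=0, ERR=61
(0,1): OLD=1499/16 → NEW=0, ERR=1499/16
(0,2): OLD=29693/256 → NEW=0, ERR=29693/256
(0,3): OLD=482283/4096 → NEW=0, ERR=482283/4096
(0,4): OLD=7111533/65536 → NEW=0, ERR=7111533/65536
(0,5): OLD=122132475/1048576 → NEW=0, ERR=122132475/1048576
(0,6): OLD=1861560285/16777216 → NEW=0, ERR=1861560285/16777216
(1,0): OLD=33185/256 → NEW=255, ERR=-32095/256
(1,1): OLD=178151/2048 → NEW=0, ERR=178151/2048
(1,2): OLD=12926067/65536 → NEW=255, ERR=-3785613/65536
(1,3): OLD=33061367/262144 → NEW=0, ERR=33061367/262144
(1,4): OLD=3477675013/16777216 → NEW=255, ERR=-800515067/16777216
(1,5): OLD=18134143893/134217728 → NEW=255, ERR=-16091376747/134217728
(1,6): OLD=170729259291/2147483648 → NEW=0, ERR=170729259291/2147483648
(2,0): OLD=2822365/32768 → NEW=0, ERR=2822365/32768
(2,1): OLD=156447439/1048576 → NEW=255, ERR=-110939441/1048576
(2,2): OLD=1237241133/16777216 → NEW=0, ERR=1237241133/16777216
(2,3): OLD=22967217157/134217728 → NEW=255, ERR=-11258303483/134217728
(2,4): OLD=55613816533/1073741824 → NEW=0, ERR=55613816533/1073741824
(2,5): OLD=4024173745159/34359738368 → NEW=0, ERR=4024173745159/34359738368
(2,6): OLD=93783257528737/549755813888 → NEW=255, ERR=-46404475012703/549755813888
(3,0): OLD=2366907021/16777216 → NEW=255, ERR=-1911283059/16777216
(3,1): OLD=8631187977/134217728 → NEW=0, ERR=8631187977/134217728
(3,2): OLD=170552838251/1073741824 → NEW=255, ERR=-103251326869/1073741824
(3,3): OLD=382413687005/4294967296 → NEW=0, ERR=382413687005/4294967296
(3,4): OLD=112621295908493/549755813888 → NEW=255, ERR=-27566436632947/549755813888
(3,5): OLD=567666753014647/4398046511104 → NEW=255, ERR=-553835107316873/4398046511104
(3,6): OLD=4492956184171753/70368744177664 → NEW=0, ERR=4492956184171753/70368744177664
(4,0): OLD=297334592547/2147483648 → NEW=255, ERR=-250273737693/2147483648
(4,1): OLD=3331466651847/34359738368 → NEW=0, ERR=3331466651847/34359738368
(4,2): OLD=99001671515657/549755813888 → NEW=255, ERR=-41186061025783/549755813888
(4,3): OLD=565748101777971/4398046511104 → NEW=255, ERR=-555753758553549/4398046511104
(4,4): OLD=2286969560855017/35184372088832 → NEW=0, ERR=2286969560855017/35184372088832
(4,5): OLD=165420216049669417/1125899906842624 → NEW=255, ERR=-121684260195199703/1125899906842624
(4,6): OLD=2031995865297556463/18014398509481984 → NEW=0, ERR=2031995865297556463/18014398509481984
(5,0): OLD=94426105578821/549755813888 → NEW=255, ERR=-45761626962619/549755813888
(5,1): OLD=706111585828887/4398046511104 → NEW=255, ERR=-415390274502633/4398046511104
(5,2): OLD=3716657999313425/35184372088832 → NEW=0, ERR=3716657999313425/35184372088832
(5,3): OLD=54389749046190901/281474976710656 → NEW=255, ERR=-17386370015026379/281474976710656
(5,4): OLD=2578333961228549607/18014398509481984 → NEW=255, ERR=-2015337658689356313/18014398509481984
(5,5): OLD=18373715586337820151/144115188075855872 → NEW=0, ERR=18373715586337820151/144115188075855872
(5,6): OLD=600148628032891573145/2305843009213693952 → NEW=255, ERR=12158660683399615385/2305843009213693952
(6,0): OLD=10504531724276493/70368744177664 → NEW=255, ERR=-7439498041027827/70368744177664
(6,1): OLD=161944232399997809/1125899906842624 → NEW=255, ERR=-125160243844871311/1125899906842624
(6,2): OLD=2880346134853081139/18014398509481984 → NEW=255, ERR=-1713325485064824781/18014398509481984
(6,3): OLD=16964230858299278253/144115188075855872 → NEW=0, ERR=16964230858299278253/144115188075855872
(6,4): OLD=68190504601822430007/288230376151711744 → NEW=255, ERR=-5308241316864064713/288230376151711744
(6,5): OLD=8256059148089581666179/36893488147419103232 → NEW=255, ERR=-1151780329502289657981/36893488147419103232
(6,6): OLD=117443951241075670881125/590295810358705651712 → NEW=255, ERR=-33081480400394270305435/590295810358705651712
Target (6,6): original=203, with diffused error = 117443951241075670881125/590295810358705651712

Answer: 117443951241075670881125/590295810358705651712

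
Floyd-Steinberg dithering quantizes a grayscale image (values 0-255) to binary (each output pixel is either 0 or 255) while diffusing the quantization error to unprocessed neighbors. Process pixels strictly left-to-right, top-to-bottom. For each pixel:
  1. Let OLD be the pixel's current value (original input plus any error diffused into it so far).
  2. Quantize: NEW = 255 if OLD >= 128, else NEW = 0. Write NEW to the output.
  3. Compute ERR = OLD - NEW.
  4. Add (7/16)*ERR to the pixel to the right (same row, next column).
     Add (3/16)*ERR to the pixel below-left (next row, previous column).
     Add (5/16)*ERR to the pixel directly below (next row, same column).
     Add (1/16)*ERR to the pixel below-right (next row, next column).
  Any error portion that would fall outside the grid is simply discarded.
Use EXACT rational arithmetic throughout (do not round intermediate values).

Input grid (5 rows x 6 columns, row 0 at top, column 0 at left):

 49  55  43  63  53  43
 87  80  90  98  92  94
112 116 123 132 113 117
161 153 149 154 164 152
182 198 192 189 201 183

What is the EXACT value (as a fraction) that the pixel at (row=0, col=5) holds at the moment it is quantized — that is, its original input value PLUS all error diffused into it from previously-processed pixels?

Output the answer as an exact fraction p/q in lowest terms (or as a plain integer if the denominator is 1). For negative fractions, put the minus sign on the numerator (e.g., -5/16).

(0,0): OLD=49 → NEW=0, ERR=49
(0,1): OLD=1223/16 → NEW=0, ERR=1223/16
(0,2): OLD=19569/256 → NEW=0, ERR=19569/256
(0,3): OLD=395031/4096 → NEW=0, ERR=395031/4096
(0,4): OLD=6238625/65536 → NEW=0, ERR=6238625/65536
(0,5): OLD=88759143/1048576 → NEW=0, ERR=88759143/1048576
Target (0,5): original=43, with diffused error = 88759143/1048576

Answer: 88759143/1048576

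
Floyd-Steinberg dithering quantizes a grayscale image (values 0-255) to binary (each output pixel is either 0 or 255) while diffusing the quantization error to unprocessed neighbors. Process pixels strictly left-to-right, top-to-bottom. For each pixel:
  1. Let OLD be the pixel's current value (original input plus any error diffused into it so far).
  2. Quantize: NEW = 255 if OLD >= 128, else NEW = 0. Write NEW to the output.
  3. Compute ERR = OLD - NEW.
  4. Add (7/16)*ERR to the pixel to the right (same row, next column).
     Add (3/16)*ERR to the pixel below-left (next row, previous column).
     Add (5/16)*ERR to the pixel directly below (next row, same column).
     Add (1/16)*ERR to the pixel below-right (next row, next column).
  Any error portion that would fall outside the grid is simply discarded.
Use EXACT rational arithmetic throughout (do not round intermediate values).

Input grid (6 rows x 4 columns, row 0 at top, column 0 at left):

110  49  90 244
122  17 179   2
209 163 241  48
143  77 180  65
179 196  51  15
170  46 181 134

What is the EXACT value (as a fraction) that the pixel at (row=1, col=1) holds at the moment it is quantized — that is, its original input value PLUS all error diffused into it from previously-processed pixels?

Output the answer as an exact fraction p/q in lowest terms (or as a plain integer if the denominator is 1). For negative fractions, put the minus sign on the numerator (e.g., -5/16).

(0,0): OLD=110 → NEW=0, ERR=110
(0,1): OLD=777/8 → NEW=0, ERR=777/8
(0,2): OLD=16959/128 → NEW=255, ERR=-15681/128
(0,3): OLD=389945/2048 → NEW=255, ERR=-132295/2048
(1,0): OLD=22347/128 → NEW=255, ERR=-10293/128
(1,1): OLD=-4019/1024 → NEW=0, ERR=-4019/1024
Target (1,1): original=17, with diffused error = -4019/1024

Answer: -4019/1024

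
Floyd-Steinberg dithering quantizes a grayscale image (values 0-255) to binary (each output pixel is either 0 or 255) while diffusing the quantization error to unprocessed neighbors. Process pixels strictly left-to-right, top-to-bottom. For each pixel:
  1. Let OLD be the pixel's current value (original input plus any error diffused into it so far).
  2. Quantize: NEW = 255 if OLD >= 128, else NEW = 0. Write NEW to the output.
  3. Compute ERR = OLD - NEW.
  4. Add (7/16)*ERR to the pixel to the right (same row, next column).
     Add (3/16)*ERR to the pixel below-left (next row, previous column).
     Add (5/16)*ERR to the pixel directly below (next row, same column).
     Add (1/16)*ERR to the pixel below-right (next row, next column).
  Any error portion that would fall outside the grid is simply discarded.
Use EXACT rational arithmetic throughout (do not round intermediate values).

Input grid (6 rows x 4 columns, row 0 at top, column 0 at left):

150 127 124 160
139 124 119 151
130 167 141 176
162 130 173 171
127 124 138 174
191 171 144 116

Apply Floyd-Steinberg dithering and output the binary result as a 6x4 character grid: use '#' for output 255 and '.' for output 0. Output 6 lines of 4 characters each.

Answer: #.#.
.#.#
#.##
#.#.
.#.#
###.

Derivation:
(0,0): OLD=150 → NEW=255, ERR=-105
(0,1): OLD=1297/16 → NEW=0, ERR=1297/16
(0,2): OLD=40823/256 → NEW=255, ERR=-24457/256
(0,3): OLD=484161/4096 → NEW=0, ERR=484161/4096
(1,0): OLD=31075/256 → NEW=0, ERR=31075/256
(1,1): OLD=364469/2048 → NEW=255, ERR=-157771/2048
(1,2): OLD=5417945/65536 → NEW=0, ERR=5417945/65536
(1,3): OLD=228732479/1048576 → NEW=255, ERR=-38654401/1048576
(2,0): OLD=5029527/32768 → NEW=255, ERR=-3326313/32768
(2,1): OLD=127509485/1048576 → NEW=0, ERR=127509485/1048576
(2,2): OLD=436855937/2097152 → NEW=255, ERR=-97917823/2097152
(2,3): OLD=5006985501/33554432 → NEW=255, ERR=-3549394659/33554432
(3,0): OLD=2568227367/16777216 → NEW=255, ERR=-1709962713/16777216
(3,1): OLD=29074529081/268435456 → NEW=0, ERR=29074529081/268435456
(3,2): OLD=831340595399/4294967296 → NEW=255, ERR=-263876065081/4294967296
(3,3): OLD=7431749783025/68719476736 → NEW=0, ERR=7431749783025/68719476736
(4,0): OLD=495887416795/4294967296 → NEW=0, ERR=495887416795/4294967296
(4,1): OLD=6544505354769/34359738368 → NEW=255, ERR=-2217227929071/34359738368
(4,2): OLD=129319657213425/1099511627776 → NEW=0, ERR=129319657213425/1099511627776
(4,3): OLD=4493265682203623/17592186044416 → NEW=255, ERR=7258240877543/17592186044416
(5,0): OLD=118187173337195/549755813888 → NEW=255, ERR=-22000559204245/549755813888
(5,1): OLD=2860405666424141/17592186044416 → NEW=255, ERR=-1625601774901939/17592186044416
(5,2): OLD=1199540963188849/8796093022208 → NEW=255, ERR=-1043462757474191/8796093022208
(5,3): OLD=20148024413599937/281474976710656 → NEW=0, ERR=20148024413599937/281474976710656
Row 0: #.#.
Row 1: .#.#
Row 2: #.##
Row 3: #.#.
Row 4: .#.#
Row 5: ###.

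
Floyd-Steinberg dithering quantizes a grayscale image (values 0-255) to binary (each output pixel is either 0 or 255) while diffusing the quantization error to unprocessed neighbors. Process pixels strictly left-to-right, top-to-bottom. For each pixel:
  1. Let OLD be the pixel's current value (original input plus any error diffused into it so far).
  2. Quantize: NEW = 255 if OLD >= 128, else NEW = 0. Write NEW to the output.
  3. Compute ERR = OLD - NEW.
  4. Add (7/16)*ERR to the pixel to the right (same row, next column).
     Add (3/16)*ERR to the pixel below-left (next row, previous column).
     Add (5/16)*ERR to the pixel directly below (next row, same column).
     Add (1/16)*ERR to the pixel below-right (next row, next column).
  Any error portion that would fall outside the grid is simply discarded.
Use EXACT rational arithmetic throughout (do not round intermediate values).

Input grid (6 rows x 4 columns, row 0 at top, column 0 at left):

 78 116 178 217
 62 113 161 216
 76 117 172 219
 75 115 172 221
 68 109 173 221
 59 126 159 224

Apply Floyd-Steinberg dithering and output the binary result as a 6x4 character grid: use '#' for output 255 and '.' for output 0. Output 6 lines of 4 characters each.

Answer: .###
..##
.#.#
.###
..##
.#.#

Derivation:
(0,0): OLD=78 → NEW=0, ERR=78
(0,1): OLD=1201/8 → NEW=255, ERR=-839/8
(0,2): OLD=16911/128 → NEW=255, ERR=-15729/128
(0,3): OLD=334313/2048 → NEW=255, ERR=-187927/2048
(1,0): OLD=8539/128 → NEW=0, ERR=8539/128
(1,1): OLD=93437/1024 → NEW=0, ERR=93437/1024
(1,2): OLD=4546881/32768 → NEW=255, ERR=-3808959/32768
(1,3): OLD=67522711/524288 → NEW=255, ERR=-66170729/524288
(2,0): OLD=1867055/16384 → NEW=0, ERR=1867055/16384
(2,1): OLD=93189493/524288 → NEW=255, ERR=-40503947/524288
(2,2): OLD=87990473/1048576 → NEW=0, ERR=87990473/1048576
(2,3): OLD=3506549637/16777216 → NEW=255, ERR=-771640443/16777216
(3,0): OLD=806362559/8388608 → NEW=0, ERR=806362559/8388608
(3,1): OLD=20906964385/134217728 → NEW=255, ERR=-13318556255/134217728
(3,2): OLD=303562815327/2147483648 → NEW=255, ERR=-244045514913/2147483648
(3,3): OLD=5571538180121/34359738368 → NEW=255, ERR=-3190195103719/34359738368
(4,0): OLD=170582224019/2147483648 → NEW=0, ERR=170582224019/2147483648
(4,1): OLD=1674047410105/17179869184 → NEW=0, ERR=1674047410105/17179869184
(4,2): OLD=86040642638617/549755813888 → NEW=255, ERR=-54147089902823/549755813888
(4,3): OLD=1247215668472959/8796093022208 → NEW=255, ERR=-995788052190081/8796093022208
(5,0): OLD=28063227700771/274877906944 → NEW=0, ERR=28063227700771/274877906944
(5,1): OLD=1650268273866197/8796093022208 → NEW=255, ERR=-592735446796843/8796093022208
(5,2): OLD=367690420190529/4398046511104 → NEW=0, ERR=367690420190529/4398046511104
(5,3): OLD=30827569574865305/140737488355328 → NEW=255, ERR=-5060489955743335/140737488355328
Row 0: .###
Row 1: ..##
Row 2: .#.#
Row 3: .###
Row 4: ..##
Row 5: .#.#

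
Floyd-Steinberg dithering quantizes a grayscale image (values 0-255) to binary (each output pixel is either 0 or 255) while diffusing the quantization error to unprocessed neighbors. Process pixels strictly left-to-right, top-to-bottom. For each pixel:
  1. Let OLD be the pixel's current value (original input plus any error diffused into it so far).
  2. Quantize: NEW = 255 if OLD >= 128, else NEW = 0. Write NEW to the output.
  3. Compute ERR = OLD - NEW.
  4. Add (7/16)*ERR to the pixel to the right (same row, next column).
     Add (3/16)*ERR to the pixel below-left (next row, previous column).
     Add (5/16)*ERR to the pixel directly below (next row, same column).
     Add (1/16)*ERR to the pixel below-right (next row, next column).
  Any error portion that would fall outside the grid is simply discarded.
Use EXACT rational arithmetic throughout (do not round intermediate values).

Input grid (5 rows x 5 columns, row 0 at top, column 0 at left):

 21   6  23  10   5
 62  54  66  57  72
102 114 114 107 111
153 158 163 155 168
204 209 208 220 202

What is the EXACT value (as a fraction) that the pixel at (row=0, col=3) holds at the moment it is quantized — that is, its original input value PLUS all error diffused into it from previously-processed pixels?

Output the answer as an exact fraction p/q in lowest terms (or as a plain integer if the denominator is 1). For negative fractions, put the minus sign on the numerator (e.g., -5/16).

Answer: 94083/4096

Derivation:
(0,0): OLD=21 → NEW=0, ERR=21
(0,1): OLD=243/16 → NEW=0, ERR=243/16
(0,2): OLD=7589/256 → NEW=0, ERR=7589/256
(0,3): OLD=94083/4096 → NEW=0, ERR=94083/4096
Target (0,3): original=10, with diffused error = 94083/4096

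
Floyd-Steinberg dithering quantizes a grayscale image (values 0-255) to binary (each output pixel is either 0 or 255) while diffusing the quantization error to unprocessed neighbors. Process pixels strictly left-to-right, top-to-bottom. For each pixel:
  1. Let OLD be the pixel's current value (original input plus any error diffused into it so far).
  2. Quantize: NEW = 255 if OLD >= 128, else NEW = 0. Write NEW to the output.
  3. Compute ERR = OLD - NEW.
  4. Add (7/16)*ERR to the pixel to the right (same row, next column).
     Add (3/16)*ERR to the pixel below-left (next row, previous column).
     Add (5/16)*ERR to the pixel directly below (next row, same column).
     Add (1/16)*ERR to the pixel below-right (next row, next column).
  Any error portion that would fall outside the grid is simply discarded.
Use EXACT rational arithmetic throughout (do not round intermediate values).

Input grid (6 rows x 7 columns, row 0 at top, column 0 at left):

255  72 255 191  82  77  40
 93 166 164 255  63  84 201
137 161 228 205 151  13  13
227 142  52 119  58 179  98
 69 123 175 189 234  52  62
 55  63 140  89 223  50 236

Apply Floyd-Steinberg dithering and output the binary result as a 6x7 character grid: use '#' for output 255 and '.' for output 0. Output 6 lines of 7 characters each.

(0,0): OLD=255 → NEW=255, ERR=0
(0,1): OLD=72 → NEW=0, ERR=72
(0,2): OLD=573/2 → NEW=255, ERR=63/2
(0,3): OLD=6553/32 → NEW=255, ERR=-1607/32
(0,4): OLD=30735/512 → NEW=0, ERR=30735/512
(0,5): OLD=845929/8192 → NEW=0, ERR=845929/8192
(0,6): OLD=11164383/131072 → NEW=0, ERR=11164383/131072
(1,0): OLD=213/2 → NEW=0, ERR=213/2
(1,1): OLD=241 → NEW=255, ERR=-14
(1,2): OLD=83355/512 → NEW=255, ERR=-47205/512
(1,3): OLD=869149/4096 → NEW=255, ERR=-175331/4096
(1,4): OLD=10388097/131072 → NEW=0, ERR=10388097/131072
(1,5): OLD=89478269/524288 → NEW=255, ERR=-44215171/524288
(1,6): OLD=1654031127/8388608 → NEW=255, ERR=-485063913/8388608
(2,0): OLD=5365/32 → NEW=255, ERR=-2795/32
(2,1): OLD=882945/8192 → NEW=0, ERR=882945/8192
(2,2): OLD=31121957/131072 → NEW=255, ERR=-2301403/131072
(2,3): OLD=202416595/1048576 → NEW=255, ERR=-64970285/1048576
(2,4): OLD=2183915739/16777216 → NEW=255, ERR=-2094274341/16777216
(2,5): OLD=-19825393881/268435456 → NEW=0, ERR=-19825393881/268435456
(2,6): OLD=-183191575951/4294967296 → NEW=0, ERR=-183191575951/4294967296
(3,0): OLD=28824579/131072 → NEW=255, ERR=-4598781/131072
(3,1): OLD=79471797/524288 → NEW=255, ERR=-54221643/524288
(3,2): OLD=-60637785/16777216 → NEW=0, ERR=-60637785/16777216
(3,3): OLD=9872164681/134217728 → NEW=0, ERR=9872164681/134217728
(3,4): OLD=143667886819/4294967296 → NEW=0, ERR=143667886819/4294967296
(3,5): OLD=1329340134231/8589934592 → NEW=255, ERR=-861093186729/8589934592
(3,6): OLD=4975036769451/137438953472 → NEW=0, ERR=4975036769451/137438953472
(4,0): OLD=324173403/8388608 → NEW=0, ERR=324173403/8388608
(4,1): OLD=28109968527/268435456 → NEW=0, ERR=28109968527/268435456
(4,2): OLD=975009540559/4294967296 → NEW=255, ERR=-120207119921/4294967296
(4,3): OLD=7070779000057/34359738368 → NEW=255, ERR=-1690954283783/34359738368
(4,4): OLD=114747051853659/549755813888 → NEW=255, ERR=-25440680687781/549755813888
(4,5): OLD=81852183333313/8796093022208 → NEW=0, ERR=81852183333313/8796093022208
(4,6): OLD=10008941904377351/140737488355328 → NEW=0, ERR=10008941904377351/140737488355328
(5,0): OLD=372420851341/4294967296 → NEW=0, ERR=372420851341/4294967296
(5,1): OLD=1123803237311/8589934592 → NEW=255, ERR=-1066630083649/8589934592
(5,2): OLD=40817099925415/549755813888 → NEW=0, ERR=40817099925415/549755813888
(5,3): OLD=420793541169273/4398046511104 → NEW=0, ERR=420793541169273/4398046511104
(5,4): OLD=35052987277936977/140737488355328 → NEW=255, ERR=-835072252671663/140737488355328
(5,5): OLD=34201667759821479/562949953421312 → NEW=0, ERR=34201667759821479/562949953421312
(5,6): OLD=2570528076258503517/9007199254740992 → NEW=255, ERR=273692266299550557/9007199254740992
Row 0: #.##...
Row 1: .###.##
Row 2: #.###..
Row 3: ##...#.
Row 4: ..###..
Row 5: .#..#.#

Answer: #.##...
.###.##
#.###..
##...#.
..###..
.#..#.#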